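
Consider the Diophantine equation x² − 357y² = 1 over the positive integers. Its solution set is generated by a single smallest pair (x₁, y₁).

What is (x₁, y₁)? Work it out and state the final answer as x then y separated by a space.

3401 180

[18; 1,8,2,8,1,36] for √357; ℓ=6 ⇒ convergent index 5
step 0: (18, 1)  from 18·(1,0) + (0,1)
step 1: (19, 1)  from 1·(18,1) + (1,0)
step 2: (170, 9)  from 8·(19,1) + (18,1)
step 3: (359, 19)  from 2·(170,9) + (19,1)
step 4: (3042, 161)  from 8·(359,19) + (170,9)
step 5: (3401, 180)  from 1·(3042,161) + (359,19)
fundamental: x₁=3401, y₁=180  (since 11566801 − 357·32400 = 1)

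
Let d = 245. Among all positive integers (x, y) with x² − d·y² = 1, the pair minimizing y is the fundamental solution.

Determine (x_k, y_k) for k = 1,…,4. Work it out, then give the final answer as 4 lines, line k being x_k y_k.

[15; 1,1,1,7,6,7,1,1,1,30] for √245; ℓ=10 ⇒ convergent index 9
step 0: (15, 1)  from 15·(1,0) + (0,1)
…
step 3: (47, 3)  from 1·(31,2) + (16,1)
step 4: (360, 23)  from 7·(47,3) + (31,2)
…
step 8: (33825, 2161)  from 1·(18016,1151) + (15809,1010)
step 9: (51841, 3312)  from 1·(33825,2161) + (18016,1151)
→ (51841, 3312).  Check: 51841²=2687489281, 245·3312²=2687489280, difference 1.
k=2:  x_2 = 51841·51841+245·3312·3312 = 5374978561,  y_2 = 51841·3312+3312·51841 = 343394784
k=3:  x_3 = 51841·5374978561+245·3312·343394784 = 557288527109761,  y_3 = 51841·343394784+3312·5374978561 = 35603857991376
k=4:  x_4 = 51841·557288527109761+245·3312·35603857991376 = 57780789062419261441,  y_4 = 51841·35603857991376+3312·557288527109761 = 3691479203918451648

51841 3312
5374978561 343394784
557288527109761 35603857991376
57780789062419261441 3691479203918451648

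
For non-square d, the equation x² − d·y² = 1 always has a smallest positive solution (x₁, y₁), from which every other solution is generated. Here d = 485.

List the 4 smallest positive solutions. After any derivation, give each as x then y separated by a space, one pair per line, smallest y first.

969 44
1877921 85272
3639409929 165257092
7053174564481 320268159024

√485 → a₀=22, period (44); ℓ=1 odd so k=1
a_0=22:  p_0=22·1+0=22,  q_0=22·0+1=1
a_1=44:  p_1=44·22+1=969,  q_1=44·1+0=44
(x₁, y₁) = (969, 44);  969² − 485·44² = 1 ✓
k=2:  x_2 = 969·969+485·44·44 = 1877921,  y_2 = 969·44+44·969 = 85272
k=3:  x_3 = 969·1877921+485·44·85272 = 3639409929,  y_3 = 969·85272+44·1877921 = 165257092
k=4:  x_4 = 969·3639409929+485·44·165257092 = 7053174564481,  y_4 = 969·165257092+44·3639409929 = 320268159024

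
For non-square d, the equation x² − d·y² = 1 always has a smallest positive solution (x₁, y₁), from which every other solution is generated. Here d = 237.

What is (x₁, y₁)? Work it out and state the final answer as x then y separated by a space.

d=237: √d = [15; 2,1,1,7,10,7,1,1,2,30] (ℓ=10, even), read p_9/q_9
k=0  a_k=15  p_k/q_k = 15/1
…
k=2  a_k=1  p_k/q_k = 46/3
…
k=4  a_k=7  p_k/q_k = 585/38
…
k=7  a_k=1  p_k/q_k = 48001/3118
k=8  a_k=1  p_k/q_k = 90075/5851
k=9  a_k=2  p_k/q_k = 228151/14820
(x₁, y₁) = (228151, 14820);  228151² − 237·14820² = 1 ✓

228151 14820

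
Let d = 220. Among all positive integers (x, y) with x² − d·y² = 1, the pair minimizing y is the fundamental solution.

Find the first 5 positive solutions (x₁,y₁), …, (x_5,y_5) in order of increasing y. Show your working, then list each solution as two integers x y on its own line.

√220 → a₀=14, period (1,4,1,28); ℓ=4 even so k=3
i=0: a=14 ⇒ p=14, q=1
i=1: a=1 ⇒ p=15, q=1
i=2: a=4 ⇒ p=74, q=5
i=3: a=1 ⇒ p=89, q=6
(x₁, y₁) = (89, 6);  89² − 220·6² = 1 ✓
(89+6√220)^2 = 15841 + 1068√220
(89+6√220)^3 = 2819609 + 190098√220
(89+6√220)^4 = 501874561 + 33836376√220
(89+6√220)^5 = 89330852249 + 6022684830√220

89 6
15841 1068
2819609 190098
501874561 33836376
89330852249 6022684830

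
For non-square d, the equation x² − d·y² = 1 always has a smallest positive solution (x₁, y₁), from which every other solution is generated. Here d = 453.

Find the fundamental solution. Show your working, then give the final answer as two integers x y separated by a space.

d=453: √d = [21; 3,1,1,10,14,10,1,1,3,42] (ℓ=10, even), read p_9/q_9
a_0=21:  p_0=21·1+0=21,  q_0=21·0+1=1
…
a_2=1:  p_2=1·64+21=85,  q_2=1·3+1=4
a_3=1:  p_3=1·85+64=149,  q_3=1·4+3=7
a_4=10:  p_4=10·149+85=1575,  q_4=10·7+4=74
…
a_8=1:  p_8=1·245764+223565=469329,  q_8=1·11547+10504=22051
a_9=3:  p_9=3·469329+245764=1653751,  q_9=3·22051+11547=77700
→ (1653751, 77700).  Check: 1653751²=2734892370001, 453·77700²=2734892370000, difference 1.

1653751 77700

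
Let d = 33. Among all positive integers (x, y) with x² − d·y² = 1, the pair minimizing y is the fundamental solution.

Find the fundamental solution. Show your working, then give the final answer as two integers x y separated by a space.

[5; 1,2,1,10] for √33; ℓ=4 ⇒ convergent index 3
i=0: a=5 ⇒ p=5, q=1
…
i=2: a=2 ⇒ p=17, q=3
i=3: a=1 ⇒ p=23, q=4
→ (23, 4).  Check: 23²=529, 33·4²=528, difference 1.

23 4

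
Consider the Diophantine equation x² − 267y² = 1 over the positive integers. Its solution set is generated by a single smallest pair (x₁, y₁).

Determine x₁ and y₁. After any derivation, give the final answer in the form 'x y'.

2402 147

d=267: √d = [16; 2,1,15,1,2,32] (ℓ=6, even), read p_5/q_5
a_0=16:  p_0=16·1+0=16,  q_0=16·0+1=1
a_1=2:  p_1=2·16+1=33,  q_1=2·1+0=2
…
a_3=15:  p_3=15·49+33=768,  q_3=15·3+2=47
a_4=1:  p_4=1·768+49=817,  q_4=1·47+3=50
a_5=2:  p_5=2·817+768=2402,  q_5=2·50+47=147
fundamental: x₁=2402, y₁=147  (since 5769604 − 267·21609 = 1)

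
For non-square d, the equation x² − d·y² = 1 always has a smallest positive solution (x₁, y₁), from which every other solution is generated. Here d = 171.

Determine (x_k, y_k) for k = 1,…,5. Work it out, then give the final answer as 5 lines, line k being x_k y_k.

d=171: √d = [13; 13,26] (ℓ=2, even), read p_1/q_1
step 0: (13, 1)  from 13·(1,0) + (0,1)
step 1: (170, 13)  from 13·(13,1) + (1,0)
fundamental: x₁=170, y₁=13  (since 28900 − 171·169 = 1)
k=2:  x_2 = 170·170+171·13·13 = 57799,  y_2 = 170·13+13·170 = 4420
k=3:  x_3 = 170·57799+171·13·4420 = 19651490,  y_3 = 170·4420+13·57799 = 1502787
k=4:  x_4 = 170·19651490+171·13·1502787 = 6681448801,  y_4 = 170·1502787+13·19651490 = 510943160
k=5:  x_5 = 170·6681448801+171·13·510943160 = 2271672940850,  y_5 = 170·510943160+13·6681448801 = 173719171613

170 13
57799 4420
19651490 1502787
6681448801 510943160
2271672940850 173719171613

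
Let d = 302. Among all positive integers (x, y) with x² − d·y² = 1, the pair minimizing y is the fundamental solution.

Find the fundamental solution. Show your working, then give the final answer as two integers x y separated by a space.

4276623 246092

[17; 2,1,1,1,4,…,1,2,34] for √302; ℓ=16 ⇒ convergent index 15
k=0  a_k=17  p_k/q_k = 17/1
k=1  a_k=2  p_k/q_k = 35/2
k=2  a_k=1  p_k/q_k = 52/3
k=3  a_k=1  p_k/q_k = 87/5
k=4  a_k=1  p_k/q_k = 139/8
k=5  a_k=4  p_k/q_k = 643/37
k=6  a_k=2  p_k/q_k = 1425/82
k=7  a_k=1  p_k/q_k = 2068/119
…
k=11  a_k=4  p_k/q_k = 467281/26889
…
k=14  a_k=1  p_k/q_k = 1617193/93059
k=15  a_k=2  p_k/q_k = 4276623/246092
fundamental: x₁=4276623, y₁=246092  (since 18289504284129 − 302·60561272464 = 1)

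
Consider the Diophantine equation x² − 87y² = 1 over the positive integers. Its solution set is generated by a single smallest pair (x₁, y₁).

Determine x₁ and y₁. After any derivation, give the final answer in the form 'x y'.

d=87: √d = [9; 3,18] (ℓ=2, even), read p_1/q_1
a_0=9:  p_0=9·1+0=9,  q_0=9·0+1=1
a_1=3:  p_1=3·9+1=28,  q_1=3·1+0=3
→ (28, 3).  Check: 28²=784, 87·3²=783, difference 1.

28 3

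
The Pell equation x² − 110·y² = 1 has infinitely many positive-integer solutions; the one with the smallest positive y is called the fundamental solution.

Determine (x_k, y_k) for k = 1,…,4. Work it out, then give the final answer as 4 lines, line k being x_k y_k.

√110 = [10; 2,20, …], period ℓ=2 (even) → k=1
a_0=10:  p_0=10·1+0=10,  q_0=10·0+1=1
a_1=2:  p_1=2·10+1=21,  q_1=2·1+0=2
→ (21, 2).  Check: 21²=441, 110·2²=440, difference 1.
k=2:  x_2 = 21·21+110·2·2 = 881,  y_2 = 21·2+2·21 = 84
k=3:  x_3 = 21·881+110·2·84 = 36981,  y_3 = 21·84+2·881 = 3526
k=4:  x_4 = 21·36981+110·2·3526 = 1552321,  y_4 = 21·3526+2·36981 = 148008

21 2
881 84
36981 3526
1552321 148008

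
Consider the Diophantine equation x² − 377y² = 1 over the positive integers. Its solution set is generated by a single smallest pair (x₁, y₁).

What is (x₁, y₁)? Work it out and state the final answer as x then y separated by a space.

233 12

[19; 2,2,2,38] for √377; ℓ=4 ⇒ convergent index 3
i=0: a=19 ⇒ p=19, q=1
…
i=2: a=2 ⇒ p=97, q=5
i=3: a=2 ⇒ p=233, q=12
(x₁, y₁) = (233, 12);  233² − 377·12² = 1 ✓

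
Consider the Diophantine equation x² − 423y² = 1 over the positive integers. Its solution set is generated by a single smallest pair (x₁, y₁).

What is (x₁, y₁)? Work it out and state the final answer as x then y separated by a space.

√423 = [20; 1,1,3,4,3,1,1,40, …], period ℓ=8 (even) → k=7
i=0: a=20 ⇒ p=20, q=1
i=1: a=1 ⇒ p=21, q=1
…
i=3: a=3 ⇒ p=144, q=7
i=4: a=4 ⇒ p=617, q=30
i=5: a=3 ⇒ p=1995, q=97
i=6: a=1 ⇒ p=2612, q=127
i=7: a=1 ⇒ p=4607, q=224
(x₁, y₁) = (4607, 224);  4607² − 423·224² = 1 ✓

4607 224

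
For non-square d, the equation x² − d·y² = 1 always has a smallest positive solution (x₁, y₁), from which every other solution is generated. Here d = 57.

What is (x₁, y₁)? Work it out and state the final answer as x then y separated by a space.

d=57: √d = [7; 1,1,4,1,1,14] (ℓ=6, even), read p_5/q_5
a_0=7:  p_0=7·1+0=7,  q_0=7·0+1=1
a_1=1:  p_1=1·7+1=8,  q_1=1·1+0=1
a_2=1:  p_2=1·8+7=15,  q_2=1·1+1=2
…
a_4=1:  p_4=1·68+15=83,  q_4=1·9+2=11
a_5=1:  p_5=1·83+68=151,  q_5=1·11+9=20
→ (151, 20).  Check: 151²=22801, 57·20²=22800, difference 1.

151 20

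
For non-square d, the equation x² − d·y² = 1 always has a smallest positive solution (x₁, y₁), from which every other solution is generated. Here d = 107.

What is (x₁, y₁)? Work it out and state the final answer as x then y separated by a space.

√107 = [10; 2,1,9,1,2,20, …], period ℓ=6 (even) → k=5
a_0=10:  p_0=10·1+0=10,  q_0=10·0+1=1
a_1=2:  p_1=2·10+1=21,  q_1=2·1+0=2
…
a_4=1:  p_4=1·300+31=331,  q_4=1·29+3=32
a_5=2:  p_5=2·331+300=962,  q_5=2·32+29=93
fundamental: x₁=962, y₁=93  (since 925444 − 107·8649 = 1)

962 93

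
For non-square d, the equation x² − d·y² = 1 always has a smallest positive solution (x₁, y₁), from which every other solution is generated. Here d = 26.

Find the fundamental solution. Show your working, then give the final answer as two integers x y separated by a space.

51 10

[5; 10] for √26; ℓ=1 ⇒ convergent index 1
a_0=5:  p_0=5·1+0=5,  q_0=5·0+1=1
a_1=10:  p_1=10·5+1=51,  q_1=10·1+0=10
fundamental: x₁=51, y₁=10  (since 2601 − 26·100 = 1)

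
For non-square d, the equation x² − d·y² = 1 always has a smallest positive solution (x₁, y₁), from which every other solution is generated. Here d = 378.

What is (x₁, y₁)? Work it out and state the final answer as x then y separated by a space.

8749 450

d=378: √d = [19; 2,3,1,4,1,3,2,38] (ℓ=8, even), read p_7/q_7
step 0: (19, 1)  from 19·(1,0) + (0,1)
step 1: (39, 2)  from 2·(19,1) + (1,0)
step 2: (136, 7)  from 3·(39,2) + (19,1)
…
step 4: (836, 43)  from 4·(175,9) + (136,7)
…
step 6: (3869, 199)  from 3·(1011,52) + (836,43)
step 7: (8749, 450)  from 2·(3869,199) + (1011,52)
fundamental: x₁=8749, y₁=450  (since 76545001 − 378·202500 = 1)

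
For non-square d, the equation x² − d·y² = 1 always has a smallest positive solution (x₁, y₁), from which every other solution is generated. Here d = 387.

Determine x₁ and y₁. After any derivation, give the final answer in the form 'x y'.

3482 177

d=387: √d = [19; 1,2,19,2,1,38] (ℓ=6, even), read p_5/q_5
i=0: a=19 ⇒ p=19, q=1
…
i=4: a=2 ⇒ p=2341, q=119
i=5: a=1 ⇒ p=3482, q=177
→ (3482, 177).  Check: 3482²=12124324, 387·177²=12124323, difference 1.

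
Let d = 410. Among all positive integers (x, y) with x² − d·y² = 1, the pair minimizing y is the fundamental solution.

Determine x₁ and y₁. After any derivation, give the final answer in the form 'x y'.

[20; 4,40] for √410; ℓ=2 ⇒ convergent index 1
i=0: a=20 ⇒ p=20, q=1
i=1: a=4 ⇒ p=81, q=4
→ (81, 4).  Check: 81²=6561, 410·4²=6560, difference 1.

81 4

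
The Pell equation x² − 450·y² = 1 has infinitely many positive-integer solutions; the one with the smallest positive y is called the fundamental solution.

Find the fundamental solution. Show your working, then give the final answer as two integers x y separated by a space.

19601 924

√450 → a₀=21, period (4,1,2,4,2,1,4,42); ℓ=8 even so k=7
k=0  a_k=21  p_k/q_k = 21/1
k=1  a_k=4  p_k/q_k = 85/4
k=2  a_k=1  p_k/q_k = 106/5
k=3  a_k=2  p_k/q_k = 297/14
k=4  a_k=4  p_k/q_k = 1294/61
k=5  a_k=2  p_k/q_k = 2885/136
k=6  a_k=1  p_k/q_k = 4179/197
k=7  a_k=4  p_k/q_k = 19601/924
→ (19601, 924).  Check: 19601²=384199201, 450·924²=384199200, difference 1.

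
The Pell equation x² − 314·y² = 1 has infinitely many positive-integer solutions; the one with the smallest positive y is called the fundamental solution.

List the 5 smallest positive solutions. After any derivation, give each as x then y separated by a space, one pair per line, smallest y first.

d=314: √d = [17; 1,2,1,1,2,1,34] (ℓ=7, odd), read p_13/q_13
i=0: a=17 ⇒ p=17, q=1
i=1: a=1 ⇒ p=18, q=1
…
i=3: a=1 ⇒ p=71, q=4
i=4: a=1 ⇒ p=124, q=7
i=5: a=2 ⇒ p=319, q=18
…
i=7: a=34 ⇒ p=15381, q=868
…
i=9: a=2 ⇒ p=47029, q=2654
…
i=11: a=1 ⇒ p=109882, q=6201
i=12: a=2 ⇒ p=282617, q=15949
i=13: a=1 ⇒ p=392499, q=22150
→ (392499, 22150).  Check: 392499²=154055465001, 314·22150²=154055465000, difference 1.
(392499+22150√314)^2 = 308110930001 + 17387705700√314
(392499+22150√314)^3 = 241866463828532499 + 13649314199066450√314
(392499+22150√314)^4 = 189864690372162243720001 + 10714684347621377411400√314
(392499+22150√314)^5 = 149043402212524750531884812499 + 8411005783500436710995110750√314

392499 22150
308110930001 17387705700
241866463828532499 13649314199066450
189864690372162243720001 10714684347621377411400
149043402212524750531884812499 8411005783500436710995110750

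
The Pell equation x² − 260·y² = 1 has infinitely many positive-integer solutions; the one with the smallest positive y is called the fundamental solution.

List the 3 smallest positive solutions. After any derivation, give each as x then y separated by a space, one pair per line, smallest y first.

129 8
33281 2064
8586369 532504

√260 = [16; 8,32, …], period ℓ=2 (even) → k=1
i=0: a=16 ⇒ p=16, q=1
i=1: a=8 ⇒ p=129, q=8
(x₁, y₁) = (129, 8);  129² − 260·8² = 1 ✓
n=2: (129,8)∘(129,8) = (129·129+260·8·8, 129·8+8·129) = (33281,2064)
n=3: (33281,2064)∘(129,8) = (129·33281+260·8·2064, 129·2064+8·33281) = (8586369,532504)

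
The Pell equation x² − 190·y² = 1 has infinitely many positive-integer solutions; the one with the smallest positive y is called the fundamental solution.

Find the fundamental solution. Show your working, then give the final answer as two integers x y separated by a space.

d=190: √d = [13; 1,3,1,1,1,…,3,1,26] (ℓ=14, even), read p_13/q_13
i=0: a=13 ⇒ p=13, q=1
…
i=4: a=1 ⇒ p=124, q=9
i=5: a=1 ⇒ p=193, q=14
…
i=8: a=2 ⇒ p=2936, q=213
i=9: a=1 ⇒ p=4149, q=301
i=10: a=1 ⇒ p=7085, q=514
i=11: a=1 ⇒ p=11234, q=815
i=12: a=3 ⇒ p=40787, q=2959
i=13: a=1 ⇒ p=52021, q=3774
(x₁, y₁) = (52021, 3774);  52021² − 190·3774² = 1 ✓

52021 3774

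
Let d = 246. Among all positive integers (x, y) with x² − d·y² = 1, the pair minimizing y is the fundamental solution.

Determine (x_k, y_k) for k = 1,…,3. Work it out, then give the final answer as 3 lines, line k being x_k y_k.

√246 → a₀=15, period (1,2,5,1,14,1,5,2,1,30); ℓ=10 even so k=9
k=0  a_k=15  p_k/q_k = 15/1
k=1  a_k=1  p_k/q_k = 16/1
…
k=3  a_k=5  p_k/q_k = 251/16
…
k=5  a_k=14  p_k/q_k = 4423/282
…
k=7  a_k=5  p_k/q_k = 28028/1787
k=8  a_k=2  p_k/q_k = 60777/3875
k=9  a_k=1  p_k/q_k = 88805/5662
fundamental: x₁=88805, y₁=5662  (since 7886328025 − 246·32058244 = 1)
(x_2, y_2) = (88805·88805 + 246·5662·5662, 88805·5662 + 5662·88805) = (15772656049, 1005627820)
(x_3, y_3) = (88805·15772656049 + 246·5662·1005627820, 88805·1005627820 + 5662·15772656049) = (2801381440774085, 178609557104538)

88805 5662
15772656049 1005627820
2801381440774085 178609557104538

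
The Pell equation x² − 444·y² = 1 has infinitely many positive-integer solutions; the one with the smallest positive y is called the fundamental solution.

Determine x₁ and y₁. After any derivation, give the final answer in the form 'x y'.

√444 → a₀=21, period (14,42); ℓ=2 even so k=1
k=0  a_k=21  p_k/q_k = 21/1
k=1  a_k=14  p_k/q_k = 295/14
→ (295, 14).  Check: 295²=87025, 444·14²=87024, difference 1.

295 14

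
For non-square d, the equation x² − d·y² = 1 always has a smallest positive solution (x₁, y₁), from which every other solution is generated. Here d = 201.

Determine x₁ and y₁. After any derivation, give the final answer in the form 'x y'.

√201 → a₀=14, period (5,1,1,1,2,…,1,5,28); ℓ=14 even so k=13
k=0  a_k=14  p_k/q_k = 14/1
k=1  a_k=5  p_k/q_k = 71/5
…
k=3  a_k=1  p_k/q_k = 156/11
k=4  a_k=1  p_k/q_k = 241/17
k=5  a_k=2  p_k/q_k = 638/45
k=6  a_k=1  p_k/q_k = 879/62
…
k=11  a_k=1  p_k/q_k = 58085/4097
k=12  a_k=1  p_k/q_k = 91402/6447
k=13  a_k=5  p_k/q_k = 515095/36332
→ (515095, 36332).  Check: 515095²=265322859025, 201·36332²=265322859024, difference 1.

515095 36332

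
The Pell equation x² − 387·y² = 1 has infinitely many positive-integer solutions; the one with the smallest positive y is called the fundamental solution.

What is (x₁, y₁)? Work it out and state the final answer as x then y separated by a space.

d=387: √d = [19; 1,2,19,2,1,38] (ℓ=6, even), read p_5/q_5
i=0: a=19 ⇒ p=19, q=1
…
i=2: a=2 ⇒ p=59, q=3
…
i=4: a=2 ⇒ p=2341, q=119
i=5: a=1 ⇒ p=3482, q=177
fundamental: x₁=3482, y₁=177  (since 12124324 − 387·31329 = 1)

3482 177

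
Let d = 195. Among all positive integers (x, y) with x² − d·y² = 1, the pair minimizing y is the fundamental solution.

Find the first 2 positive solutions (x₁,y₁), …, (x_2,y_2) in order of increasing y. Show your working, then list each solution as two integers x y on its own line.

14 1
391 28

√195 → a₀=13, period (1,26); ℓ=2 even so k=1
i=0: a=13 ⇒ p=13, q=1
i=1: a=1 ⇒ p=14, q=1
fundamental: x₁=14, y₁=1  (since 196 − 195·1 = 1)
(x_2, y_2) = (14·14 + 195·1·1, 14·1 + 1·14) = (391, 28)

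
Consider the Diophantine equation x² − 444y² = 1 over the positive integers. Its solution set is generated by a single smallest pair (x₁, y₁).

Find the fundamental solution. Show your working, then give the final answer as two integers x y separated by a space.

d=444: √d = [21; 14,42] (ℓ=2, even), read p_1/q_1
i=0: a=21 ⇒ p=21, q=1
i=1: a=14 ⇒ p=295, q=14
→ (295, 14).  Check: 295²=87025, 444·14²=87024, difference 1.

295 14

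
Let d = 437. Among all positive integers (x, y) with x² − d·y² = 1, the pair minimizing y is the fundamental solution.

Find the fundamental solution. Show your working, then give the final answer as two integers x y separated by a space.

√437 = [20; 1,9,2,9,1,40, …], period ℓ=6 (even) → k=5
step 0: (20, 1)  from 20·(1,0) + (0,1)
step 1: (21, 1)  from 1·(20,1) + (1,0)
…
step 4: (4160, 199)  from 9·(439,21) + (209,10)
step 5: (4599, 220)  from 1·(4160,199) + (439,21)
(x₁, y₁) = (4599, 220);  4599² − 437·220² = 1 ✓

4599 220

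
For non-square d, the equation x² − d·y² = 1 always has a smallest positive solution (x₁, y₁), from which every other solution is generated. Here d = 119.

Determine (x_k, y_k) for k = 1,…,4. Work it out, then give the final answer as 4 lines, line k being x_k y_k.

d=119: √d = [10; 1,9,1,20] (ℓ=4, even), read p_3/q_3
step 0: (10, 1)  from 10·(1,0) + (0,1)
…
step 2: (109, 10)  from 9·(11,1) + (10,1)
step 3: (120, 11)  from 1·(109,10) + (11,1)
fundamental: x₁=120, y₁=11  (since 14400 − 119·121 = 1)
(x_2, y_2) = (120·120 + 119·11·11, 120·11 + 11·120) = (28799, 2640)
(x_3, y_3) = (120·28799 + 119·11·2640, 120·2640 + 11·28799) = (6911640, 633589)
(x_4, y_4) = (120·6911640 + 119·11·633589, 120·633589 + 11·6911640) = (1658764801, 152058720)

120 11
28799 2640
6911640 633589
1658764801 152058720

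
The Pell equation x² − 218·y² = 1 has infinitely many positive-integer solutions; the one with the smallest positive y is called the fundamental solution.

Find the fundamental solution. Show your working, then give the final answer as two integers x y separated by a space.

[14; 1,3,3,1,28] for √218; ℓ=5 ⇒ convergent index 9
k=0  a_k=14  p_k/q_k = 14/1
…
k=6  a_k=1  p_k/q_k = 7471/506
…
k=8  a_k=3  p_k/q_k = 96370/6527
k=9  a_k=1  p_k/q_k = 126003/8534
fundamental: x₁=126003, y₁=8534  (since 15876756009 − 218·72829156 = 1)

126003 8534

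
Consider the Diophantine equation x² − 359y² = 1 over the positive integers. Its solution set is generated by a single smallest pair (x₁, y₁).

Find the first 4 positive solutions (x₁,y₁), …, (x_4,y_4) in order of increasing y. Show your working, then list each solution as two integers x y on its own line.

360 19
259199 13680
186622920 9849581
134368243201 7091684640

√359 = [18; 1,17,1,36, …], period ℓ=4 (even) → k=3
k=0  a_k=18  p_k/q_k = 18/1
…
k=2  a_k=17  p_k/q_k = 341/18
k=3  a_k=1  p_k/q_k = 360/19
(x₁, y₁) = (360, 19);  360² − 359·19² = 1 ✓
k=2:  x_2 = 360·360+359·19·19 = 259199,  y_2 = 360·19+19·360 = 13680
k=3:  x_3 = 360·259199+359·19·13680 = 186622920,  y_3 = 360·13680+19·259199 = 9849581
k=4:  x_4 = 360·186622920+359·19·9849581 = 134368243201,  y_4 = 360·9849581+19·186622920 = 7091684640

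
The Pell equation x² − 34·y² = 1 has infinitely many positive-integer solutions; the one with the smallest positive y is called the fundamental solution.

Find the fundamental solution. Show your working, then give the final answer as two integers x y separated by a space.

35 6

[5; 1,4,1,10] for √34; ℓ=4 ⇒ convergent index 3
step 0: (5, 1)  from 5·(1,0) + (0,1)
step 1: (6, 1)  from 1·(5,1) + (1,0)
step 2: (29, 5)  from 4·(6,1) + (5,1)
step 3: (35, 6)  from 1·(29,5) + (6,1)
→ (35, 6).  Check: 35²=1225, 34·6²=1224, difference 1.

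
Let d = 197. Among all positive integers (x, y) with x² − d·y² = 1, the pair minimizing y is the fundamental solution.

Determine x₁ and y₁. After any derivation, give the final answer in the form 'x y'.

393 28

√197 = [14; 28, …], period ℓ=1 (odd) → k=1
i=0: a=14 ⇒ p=14, q=1
i=1: a=28 ⇒ p=393, q=28
fundamental: x₁=393, y₁=28  (since 154449 − 197·784 = 1)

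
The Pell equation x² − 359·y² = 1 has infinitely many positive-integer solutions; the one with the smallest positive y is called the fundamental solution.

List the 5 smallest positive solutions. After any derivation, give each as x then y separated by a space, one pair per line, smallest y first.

√359 = [18; 1,17,1,36, …], period ℓ=4 (even) → k=3
k=0  a_k=18  p_k/q_k = 18/1
…
k=2  a_k=17  p_k/q_k = 341/18
k=3  a_k=1  p_k/q_k = 360/19
fundamental: x₁=360, y₁=19  (since 129600 − 359·361 = 1)
(360+19√359)^2 = 259199 + 13680√359
(360+19√359)^3 = 186622920 + 9849581√359
(360+19√359)^4 = 134368243201 + 7091684640√359
(360+19√359)^5 = 96744948481800 + 5106003091219√359

360 19
259199 13680
186622920 9849581
134368243201 7091684640
96744948481800 5106003091219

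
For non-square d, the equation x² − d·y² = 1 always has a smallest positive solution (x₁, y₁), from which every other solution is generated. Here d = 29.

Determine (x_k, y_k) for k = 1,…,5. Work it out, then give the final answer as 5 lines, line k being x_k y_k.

9801 1820
192119201 35675640
3765920568201 699313893460
73819574785756801 13707950903927280
1447011301184484245001 268703252919468649100

d=29: √d = [5; 2,1,1,2,10] (ℓ=5, odd), read p_9/q_9
a_0=5:  p_0=5·1+0=5,  q_0=5·0+1=1
…
a_2=1:  p_2=1·11+5=16,  q_2=1·2+1=3
a_3=1:  p_3=1·16+11=27,  q_3=1·3+2=5
a_4=2:  p_4=2·27+16=70,  q_4=2·5+3=13
…
a_6=2:  p_6=2·727+70=1524,  q_6=2·135+13=283
…
a_8=1:  p_8=1·2251+1524=3775,  q_8=1·418+283=701
a_9=2:  p_9=2·3775+2251=9801,  q_9=2·701+418=1820
(x₁, y₁) = (9801, 1820);  9801² − 29·1820² = 1 ✓
k=2:  x_2 = 9801·9801+29·1820·1820 = 192119201,  y_2 = 9801·1820+1820·9801 = 35675640
k=3:  x_3 = 9801·192119201+29·1820·35675640 = 3765920568201,  y_3 = 9801·35675640+1820·192119201 = 699313893460
k=4:  x_4 = 9801·3765920568201+29·1820·699313893460 = 73819574785756801,  y_4 = 9801·699313893460+1820·3765920568201 = 13707950903927280
k=5:  x_5 = 9801·73819574785756801+29·1820·13707950903927280 = 1447011301184484245001,  y_5 = 9801·13707950903927280+1820·73819574785756801 = 268703252919468649100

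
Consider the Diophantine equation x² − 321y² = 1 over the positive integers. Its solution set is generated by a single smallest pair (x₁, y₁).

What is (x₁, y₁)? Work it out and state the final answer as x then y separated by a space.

215 12

d=321: √d = [17; 1,10,1,34] (ℓ=4, even), read p_3/q_3
k=0  a_k=17  p_k/q_k = 17/1
…
k=2  a_k=10  p_k/q_k = 197/11
k=3  a_k=1  p_k/q_k = 215/12
fundamental: x₁=215, y₁=12  (since 46225 − 321·144 = 1)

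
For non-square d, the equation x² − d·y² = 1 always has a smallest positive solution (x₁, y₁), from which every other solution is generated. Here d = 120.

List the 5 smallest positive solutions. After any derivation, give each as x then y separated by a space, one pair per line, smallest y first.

11 1
241 22
5291 483
116161 10604
2550251 232805

[10; 1,20] for √120; ℓ=2 ⇒ convergent index 1
k=0  a_k=10  p_k/q_k = 10/1
k=1  a_k=1  p_k/q_k = 11/1
(x₁, y₁) = (11, 1);  11² − 120·1² = 1 ✓
(11+1√120)^2 = 241 + 22√120
(11+1√120)^3 = 5291 + 483√120
(11+1√120)^4 = 116161 + 10604√120
(11+1√120)^5 = 2550251 + 232805√120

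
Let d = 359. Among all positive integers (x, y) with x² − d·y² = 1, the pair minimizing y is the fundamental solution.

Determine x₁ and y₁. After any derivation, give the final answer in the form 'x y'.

√359 → a₀=18, period (1,17,1,36); ℓ=4 even so k=3
k=0  a_k=18  p_k/q_k = 18/1
k=1  a_k=1  p_k/q_k = 19/1
k=2  a_k=17  p_k/q_k = 341/18
k=3  a_k=1  p_k/q_k = 360/19
→ (360, 19).  Check: 360²=129600, 359·19²=129599, difference 1.

360 19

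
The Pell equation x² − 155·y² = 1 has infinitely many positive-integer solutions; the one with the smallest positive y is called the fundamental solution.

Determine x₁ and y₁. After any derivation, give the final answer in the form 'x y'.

249 20

d=155: √d = [12; 2,4,2,24] (ℓ=4, even), read p_3/q_3
k=0  a_k=12  p_k/q_k = 12/1
…
k=2  a_k=4  p_k/q_k = 112/9
k=3  a_k=2  p_k/q_k = 249/20
→ (249, 20).  Check: 249²=62001, 155·20²=62000, difference 1.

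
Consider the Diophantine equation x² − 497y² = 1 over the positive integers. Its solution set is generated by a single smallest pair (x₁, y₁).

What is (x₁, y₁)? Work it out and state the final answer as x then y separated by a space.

1201887 53912

√497 = [22; 3,2,2,5,6,5,2,2,3,44, …], period ℓ=10 (even) → k=9
k=0  a_k=22  p_k/q_k = 22/1
…
k=8  a_k=2  p_k/q_k = 352750/15823
k=9  a_k=3  p_k/q_k = 1201887/53912
→ (1201887, 53912).  Check: 1201887²=1444532360769, 497·53912²=1444532360768, difference 1.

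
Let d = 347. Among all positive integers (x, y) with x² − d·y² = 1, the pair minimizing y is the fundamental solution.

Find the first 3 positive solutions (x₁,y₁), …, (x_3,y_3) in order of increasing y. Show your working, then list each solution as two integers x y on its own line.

[18; 1,1,1,2,4,…,1,1,36] for √347; ℓ=14 ⇒ convergent index 13
step 0: (18, 1)  from 18·(1,0) + (0,1)
…
step 2: (37, 2)  from 1·(19,1) + (18,1)
step 3: (56, 3)  from 1·(37,2) + (19,1)
…
step 5: (652, 35)  from 4·(149,8) + (56,3)
step 6: (801, 43)  from 1·(652,35) + (149,8)
…
step 8: (15070, 809)  from 1·(14269,766) + (801,43)
step 9: (74549, 4002)  from 4·(15070,809) + (14269,766)
step 10: (164168, 8813)  from 2·(74549,4002) + (15070,809)
step 11: (238717, 12815)  from 1·(164168,8813) + (74549,4002)
step 12: (402885, 21628)  from 1·(238717,12815) + (164168,8813)
step 13: (641602, 34443)  from 1·(402885,21628) + (238717,12815)
fundamental: x₁=641602, y₁=34443  (since 411653126404 − 347·1186320249 = 1)
(641602+34443√347)^2 = 823306252807 + 44197395372√347
(641602+34443√347)^3 = 1056469876826312026 + 56714274530897445√347

641602 34443
823306252807 44197395372
1056469876826312026 56714274530897445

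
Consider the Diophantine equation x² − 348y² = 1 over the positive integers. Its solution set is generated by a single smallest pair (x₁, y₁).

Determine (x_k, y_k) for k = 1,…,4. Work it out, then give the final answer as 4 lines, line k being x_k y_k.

d=348: √d = [18; 1,1,1,8,1,1,1,36] (ℓ=8, even), read p_7/q_7
i=0: a=18 ⇒ p=18, q=1
i=1: a=1 ⇒ p=19, q=1
…
i=4: a=8 ⇒ p=485, q=26
i=5: a=1 ⇒ p=541, q=29
i=6: a=1 ⇒ p=1026, q=55
i=7: a=1 ⇒ p=1567, q=84
→ (1567, 84).  Check: 1567²=2455489, 348·84²=2455488, difference 1.
n=2: (1567,84)∘(1567,84) = (1567·1567+348·84·84, 1567·84+84·1567) = (4910977,263256)
n=3: (4910977,263256)∘(1567,84) = (1567·4910977+348·84·263256, 1567·263256+84·4910977) = (15391000351,825044220)
n=4: (15391000351,825044220)∘(1567,84) = (1567·15391000351+348·84·825044220, 1567·825044220+84·15391000351) = (48235390189057,2585688322224)

1567 84
4910977 263256
15391000351 825044220
48235390189057 2585688322224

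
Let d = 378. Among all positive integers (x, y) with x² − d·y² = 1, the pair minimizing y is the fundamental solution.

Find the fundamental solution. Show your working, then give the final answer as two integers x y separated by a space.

√378 = [19; 2,3,1,4,1,3,2,38, …], period ℓ=8 (even) → k=7
a_0=19:  p_0=19·1+0=19,  q_0=19·0+1=1
…
a_2=3:  p_2=3·39+19=136,  q_2=3·2+1=7
a_3=1:  p_3=1·136+39=175,  q_3=1·7+2=9
a_4=4:  p_4=4·175+136=836,  q_4=4·9+7=43
a_5=1:  p_5=1·836+175=1011,  q_5=1·43+9=52
a_6=3:  p_6=3·1011+836=3869,  q_6=3·52+43=199
a_7=2:  p_7=2·3869+1011=8749,  q_7=2·199+52=450
(x₁, y₁) = (8749, 450);  8749² − 378·450² = 1 ✓

8749 450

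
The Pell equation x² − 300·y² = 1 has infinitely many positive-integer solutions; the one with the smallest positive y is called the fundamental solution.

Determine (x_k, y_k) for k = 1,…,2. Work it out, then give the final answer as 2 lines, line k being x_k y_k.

d=300: √d = [17; 3,8,3,34] (ℓ=4, even), read p_3/q_3
step 0: (17, 1)  from 17·(1,0) + (0,1)
…
step 2: (433, 25)  from 8·(52,3) + (17,1)
step 3: (1351, 78)  from 3·(433,25) + (52,3)
fundamental: x₁=1351, y₁=78  (since 1825201 − 300·6084 = 1)
(1351+78√300)^2 = 3650401 + 210756√300

1351 78
3650401 210756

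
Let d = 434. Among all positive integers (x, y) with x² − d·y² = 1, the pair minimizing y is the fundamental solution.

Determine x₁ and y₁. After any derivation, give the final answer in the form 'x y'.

√434 = [20; 1,4,1,40, …], period ℓ=4 (even) → k=3
step 0: (20, 1)  from 20·(1,0) + (0,1)
step 1: (21, 1)  from 1·(20,1) + (1,0)
step 2: (104, 5)  from 4·(21,1) + (20,1)
step 3: (125, 6)  from 1·(104,5) + (21,1)
(x₁, y₁) = (125, 6);  125² − 434·6² = 1 ✓

125 6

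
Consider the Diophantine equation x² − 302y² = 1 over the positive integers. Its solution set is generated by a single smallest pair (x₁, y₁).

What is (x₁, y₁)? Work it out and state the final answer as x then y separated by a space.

4276623 246092

d=302: √d = [17; 2,1,1,1,4,…,1,2,34] (ℓ=16, even), read p_15/q_15
step 0: (17, 1)  from 17·(1,0) + (0,1)
step 1: (35, 2)  from 2·(17,1) + (1,0)
step 2: (52, 3)  from 1·(35,2) + (17,1)
step 3: (87, 5)  from 1·(52,3) + (35,2)
step 4: (139, 8)  from 1·(87,5) + (52,3)
step 5: (643, 37)  from 4·(139,8) + (87,5)
step 6: (1425, 82)  from 2·(643,37) + (139,8)
step 7: (2068, 119)  from 1·(1425,82) + (643,37)
step 8: (34513, 1986)  from 16·(2068,119) + (1425,82)
step 9: (36581, 2105)  from 1·(34513,1986) + (2068,119)
step 10: (107675, 6196)  from 2·(36581,2105) + (34513,1986)
…
step 12: (574956, 33085)  from 1·(467281,26889) + (107675,6196)
step 13: (1042237, 59974)  from 1·(574956,33085) + (467281,26889)
step 14: (1617193, 93059)  from 1·(1042237,59974) + (574956,33085)
step 15: (4276623, 246092)  from 2·(1617193,93059) + (1042237,59974)
→ (4276623, 246092).  Check: 4276623²=18289504284129, 302·246092²=18289504284128, difference 1.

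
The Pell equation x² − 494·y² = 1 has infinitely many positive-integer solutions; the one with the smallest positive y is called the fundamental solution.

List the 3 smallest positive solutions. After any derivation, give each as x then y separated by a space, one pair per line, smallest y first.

73035 3286
10668222449 479986020
1558307253052395 70111557938114

√494 = [22; 4,2,2,1,2,1,2,2,4,44, …], period ℓ=10 (even) → k=9
step 0: (22, 1)  from 22·(1,0) + (0,1)
step 1: (89, 4)  from 4·(22,1) + (1,0)
…
step 3: (489, 22)  from 2·(200,9) + (89,4)
step 4: (689, 31)  from 1·(489,22) + (200,9)
step 5: (1867, 84)  from 2·(689,31) + (489,22)
…
step 8: (16514, 743)  from 2·(6979,314) + (2556,115)
step 9: (73035, 3286)  from 4·(16514,743) + (6979,314)
fundamental: x₁=73035, y₁=3286  (since 5334111225 − 494·10797796 = 1)
n=2: (73035,3286)∘(73035,3286) = (73035·73035+494·3286·3286, 73035·3286+3286·73035) = (10668222449,479986020)
n=3: (10668222449,479986020)∘(73035,3286) = (73035·10668222449+494·3286·479986020, 73035·479986020+3286·10668222449) = (1558307253052395,70111557938114)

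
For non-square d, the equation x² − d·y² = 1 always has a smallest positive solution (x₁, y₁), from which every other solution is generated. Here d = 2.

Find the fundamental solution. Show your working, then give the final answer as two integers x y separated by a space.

3 2

[1; 2] for √2; ℓ=1 ⇒ convergent index 1
k=0  a_k=1  p_k/q_k = 1/1
k=1  a_k=2  p_k/q_k = 3/2
fundamental: x₁=3, y₁=2  (since 9 − 2·4 = 1)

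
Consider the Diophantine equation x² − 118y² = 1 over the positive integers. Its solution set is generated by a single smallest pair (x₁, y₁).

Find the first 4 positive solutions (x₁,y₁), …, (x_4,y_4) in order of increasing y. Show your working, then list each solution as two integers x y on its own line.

306917 28254
188396089777 17343265836
115643925371868101 10645886241146970
70986173286526887819457 6534806934930865917144

d=118: √d = [10; 1,6,3,2,10,2,3,6,1,20] (ℓ=10, even), read p_9/q_9
step 0: (10, 1)  from 10·(1,0) + (0,1)
step 1: (11, 1)  from 1·(10,1) + (1,0)
step 2: (76, 7)  from 6·(11,1) + (10,1)
step 3: (239, 22)  from 3·(76,7) + (11,1)
step 4: (554, 51)  from 2·(239,22) + (76,7)
step 5: (5779, 532)  from 10·(554,51) + (239,22)
step 6: (12112, 1115)  from 2·(5779,532) + (554,51)
…
step 8: (264802, 24377)  from 6·(42115,3877) + (12112,1115)
step 9: (306917, 28254)  from 1·(264802,24377) + (42115,3877)
fundamental: x₁=306917, y₁=28254  (since 94198044889 − 118·798288516 = 1)
(x_2, y_2) = (306917·306917 + 118·28254·28254, 306917·28254 + 28254·306917) = (188396089777, 17343265836)
(x_3, y_3) = (306917·188396089777 + 118·28254·17343265836, 306917·17343265836 + 28254·188396089777) = (115643925371868101, 10645886241146970)
(x_4, y_4) = (306917·115643925371868101 + 118·28254·10645886241146970, 306917·10645886241146970 + 28254·115643925371868101) = (70986173286526887819457, 6534806934930865917144)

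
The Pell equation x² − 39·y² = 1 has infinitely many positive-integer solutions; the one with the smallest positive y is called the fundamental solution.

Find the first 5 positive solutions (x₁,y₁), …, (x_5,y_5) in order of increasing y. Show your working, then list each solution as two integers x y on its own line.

[6; 4,12] for √39; ℓ=2 ⇒ convergent index 1
step 0: (6, 1)  from 6·(1,0) + (0,1)
step 1: (25, 4)  from 4·(6,1) + (1,0)
(x₁, y₁) = (25, 4);  25² − 39·4² = 1 ✓
(25+4√39)^2 = 1249 + 200√39
(25+4√39)^3 = 62425 + 9996√39
(25+4√39)^4 = 3120001 + 499600√39
(25+4√39)^5 = 155937625 + 24970004√39

25 4
1249 200
62425 9996
3120001 499600
155937625 24970004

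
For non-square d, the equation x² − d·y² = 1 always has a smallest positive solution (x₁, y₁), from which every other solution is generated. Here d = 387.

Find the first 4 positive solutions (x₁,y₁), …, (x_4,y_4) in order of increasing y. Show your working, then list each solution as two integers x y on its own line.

3482 177
24248647 1232628
168867574226 8584021215
1175993762661217 59779122508632

d=387: √d = [19; 1,2,19,2,1,38] (ℓ=6, even), read p_5/q_5
i=0: a=19 ⇒ p=19, q=1
i=1: a=1 ⇒ p=20, q=1
i=2: a=2 ⇒ p=59, q=3
i=3: a=19 ⇒ p=1141, q=58
i=4: a=2 ⇒ p=2341, q=119
i=5: a=1 ⇒ p=3482, q=177
fundamental: x₁=3482, y₁=177  (since 12124324 − 387·31329 = 1)
(3482+177√387)^2 = 24248647 + 1232628√387
(3482+177√387)^3 = 168867574226 + 8584021215√387
(3482+177√387)^4 = 1175993762661217 + 59779122508632√387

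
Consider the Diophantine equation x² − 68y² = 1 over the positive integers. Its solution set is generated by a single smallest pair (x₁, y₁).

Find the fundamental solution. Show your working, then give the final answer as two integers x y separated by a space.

33 4

d=68: √d = [8; 4,16] (ℓ=2, even), read p_1/q_1
k=0  a_k=8  p_k/q_k = 8/1
k=1  a_k=4  p_k/q_k = 33/4
(x₁, y₁) = (33, 4);  33² − 68·4² = 1 ✓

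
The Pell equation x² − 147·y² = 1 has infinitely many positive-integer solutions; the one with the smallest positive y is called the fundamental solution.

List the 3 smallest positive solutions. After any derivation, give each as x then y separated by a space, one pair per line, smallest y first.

d=147: √d = [12; 8,24] (ℓ=2, even), read p_1/q_1
a_0=12:  p_0=12·1+0=12,  q_0=12·0+1=1
a_1=8:  p_1=8·12+1=97,  q_1=8·1+0=8
→ (97, 8).  Check: 97²=9409, 147·8²=9408, difference 1.
(97+8√147)^2 = 18817 + 1552√147
(97+8√147)^3 = 3650401 + 301080√147

97 8
18817 1552
3650401 301080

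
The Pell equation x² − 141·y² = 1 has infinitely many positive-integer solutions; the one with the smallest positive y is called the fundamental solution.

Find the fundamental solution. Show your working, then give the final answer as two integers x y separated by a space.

95 8

[11; 1,6,1,22] for √141; ℓ=4 ⇒ convergent index 3
k=0  a_k=11  p_k/q_k = 11/1
…
k=2  a_k=6  p_k/q_k = 83/7
k=3  a_k=1  p_k/q_k = 95/8
→ (95, 8).  Check: 95²=9025, 141·8²=9024, difference 1.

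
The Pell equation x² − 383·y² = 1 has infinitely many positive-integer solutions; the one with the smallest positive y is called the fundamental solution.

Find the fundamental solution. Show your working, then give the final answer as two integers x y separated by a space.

[19; 1,1,3,19,3,1,1,38] for √383; ℓ=8 ⇒ convergent index 7
a_0=19:  p_0=19·1+0=19,  q_0=19·0+1=1
…
a_3=3:  p_3=3·39+20=137,  q_3=3·2+1=7
…
a_6=1:  p_6=1·8063+2642=10705,  q_6=1·412+135=547
a_7=1:  p_7=1·10705+8063=18768,  q_7=1·547+412=959
fundamental: x₁=18768, y₁=959  (since 352237824 − 383·919681 = 1)

18768 959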